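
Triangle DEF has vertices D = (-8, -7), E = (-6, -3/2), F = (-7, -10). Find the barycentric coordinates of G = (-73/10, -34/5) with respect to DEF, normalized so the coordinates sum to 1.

Signed area of the reference triangle: [DEF] = ½·((-8)·(-3/2−(-10)) + (-6)·(-10−(-7)) + (-7)·(-7−(-3/2))) = ½·(-68 + 18 + 77/2) = -23/4.
[GEF] = ½·((-73/10)·(-3/2−(-10)) + (-6)·(-10−(-34/5)) + (-7)·(-34/5−(-3/2))) = ½·(-1241/20 + 96/5 + 371/10) = -23/8, so the D-coordinate is (-23/8)/(-23/4) = 1/2.
[DGF] = ½·((-8)·(-34/5−(-10)) + (-73/10)·(-10−(-7)) + (-7)·(-7−(-34/5))) = ½·(-128/5 + 219/10 + 7/5) = -23/20, so the E-coordinate is 1/5.
[DEG] = ½·((-8)·(-3/2−(-34/5)) + (-6)·(-34/5−(-7)) + (-73/10)·(-7−(-3/2))) = ½·(-212/5 − 6/5 + 803/20) = -69/40, so the F-coordinate is 3/10.
Check: 1/2 + 1/5 + 3/10 = 1.

(1/2, 1/5, 3/10)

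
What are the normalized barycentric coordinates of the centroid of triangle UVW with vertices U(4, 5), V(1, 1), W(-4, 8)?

(1/3, 1/3, 1/3)

The centroid is the average of the vertices, so each weight is 1/3.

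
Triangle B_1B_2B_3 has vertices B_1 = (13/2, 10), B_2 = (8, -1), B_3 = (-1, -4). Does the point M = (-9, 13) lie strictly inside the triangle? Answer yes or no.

no

Barycentric coordinates of M: (118/69, -479/207, 332/207).
The three coordinates are positive, negative, positive; a point is interior exactly when all three are positive.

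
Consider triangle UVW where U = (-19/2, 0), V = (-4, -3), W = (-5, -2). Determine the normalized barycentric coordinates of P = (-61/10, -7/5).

(1/5, -1/5, 1)

Signed area of the reference triangle: [UVW] = ½·((-19/2)·(-3−(-2)) + (-4)·(-2−0) + (-5)·(0−(-3))) = ½·(19/2 + 8 − 15) = 5/4.
[PVW] = ½·((-61/10)·(-3−(-2)) + (-4)·(-2−(-7/5)) + (-5)·(-7/5−(-3))) = ½·(61/10 + 12/5 − 8) = 1/4, so the U-coordinate is (1/4)/(5/4) = 1/5.
[UPW] = ½·((-19/2)·(-7/5−(-2)) + (-61/10)·(-2−0) + (-5)·(0−(-7/5))) = ½·(-57/10 + 61/5 − 7) = -1/4, so the V-coordinate is -1/5.
[UVP] = ½·((-19/2)·(-3−(-7/5)) + (-4)·(-7/5−0) + (-61/10)·(0−(-3))) = ½·(76/5 + 28/5 − 183/10) = 5/4, so the W-coordinate is 1.
Check: 1/5 − 1/5 + 1 = 1.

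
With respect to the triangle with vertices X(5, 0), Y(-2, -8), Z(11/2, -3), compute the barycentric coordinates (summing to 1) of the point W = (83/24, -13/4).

Signed area of the reference triangle: [XYZ] = ½·(5·(-8−(-3)) + (-2)·(-3−0) + (11/2)·(0−(-8))) = ½·(-25 + 6 + 44) = 25/2.
[WYZ] = ½·((83/24)·(-8−(-3)) + (-2)·(-3−(-13/4)) + (11/2)·(-13/4−(-8))) = ½·(-415/24 − 1/2 + 209/8) = 25/6, so the X-coordinate is (25/6)/(25/2) = 1/3.
[XWZ] = ½·(5·(-13/4−(-3)) + (83/24)·(-3−0) + (11/2)·(0−(-13/4))) = ½·(-5/4 − 83/8 + 143/8) = 25/8, so the Y-coordinate is 1/4.
[XYW] = ½·(5·(-8−(-13/4)) + (-2)·(-13/4−0) + (83/24)·(0−(-8))) = ½·(-95/4 + 13/2 + 83/3) = 125/24, so the Z-coordinate is 5/12.
Check: 1/3 + 1/4 + 5/12 = 1.

(1/3, 1/4, 5/12)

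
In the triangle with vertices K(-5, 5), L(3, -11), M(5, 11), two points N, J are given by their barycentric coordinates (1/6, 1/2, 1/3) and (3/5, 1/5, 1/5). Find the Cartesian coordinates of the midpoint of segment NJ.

(7/15, 1)

Barycentric coordinates of the midpoint are the average: (23/60, 7/20, 4/15).
Converting: (23/60)·K + (7/20)·L + (4/15)·M = (7/15, 1).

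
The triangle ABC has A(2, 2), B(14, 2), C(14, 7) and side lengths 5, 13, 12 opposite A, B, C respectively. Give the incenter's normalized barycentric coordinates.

(1/6, 13/30, 2/5)

The incenter has barycentric coordinates proportional to the opposite side lengths: (5 : 13 : 12).
Normalizing by 5+13+12 = 30 gives (1/6, 13/30, 2/5).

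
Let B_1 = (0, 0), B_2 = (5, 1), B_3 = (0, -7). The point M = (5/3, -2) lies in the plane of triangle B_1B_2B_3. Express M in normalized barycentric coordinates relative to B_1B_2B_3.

Signed area of the reference triangle: [B_1B_2B_3] = ½·(0·(1−(-7)) + 5·(-7−0) + 0·(0−1)) = ½·(0 − 35 + 0) = -35/2.
[MB_2B_3] = ½·((5/3)·(1−(-7)) + 5·(-7−(-2)) + 0·(-2−1)) = ½·(40/3 − 25 + 0) = -35/6, so the B_1-coordinate is (-35/6)/(-35/2) = 1/3.
[B_1MB_3] = ½·(0·(-2−(-7)) + (5/3)·(-7−0) + 0·(0−(-2))) = ½·(0 − 35/3 + 0) = -35/6, so the B_2-coordinate is 1/3.
[B_1B_2M] = ½·(0·(1−(-2)) + 5·(-2−0) + (5/3)·(0−1)) = ½·(0 − 10 − 5/3) = -35/6, so the B_3-coordinate is 1/3.
Check: 1/3 + 1/3 + 1/3 = 1.

(1/3, 1/3, 1/3)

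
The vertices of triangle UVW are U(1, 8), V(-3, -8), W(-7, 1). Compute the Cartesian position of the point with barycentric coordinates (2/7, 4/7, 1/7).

(-17/7, -15/7)

P = (2/7)·U + (4/7)·V + (1/7)·W.
x-coordinate: (2/7)·1 + (4/7)·(-3) + (1/7)·(-7) = -17/7.
y-coordinate: (2/7)·8 + (4/7)·(-8) + (1/7)·1 = -15/7.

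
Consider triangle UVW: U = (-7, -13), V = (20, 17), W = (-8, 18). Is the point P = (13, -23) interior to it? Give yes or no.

Barycentric coordinates of P: (1127/867, 610/867, -290/289).
The three coordinates are positive, positive, negative; a point is interior exactly when all three are positive.

no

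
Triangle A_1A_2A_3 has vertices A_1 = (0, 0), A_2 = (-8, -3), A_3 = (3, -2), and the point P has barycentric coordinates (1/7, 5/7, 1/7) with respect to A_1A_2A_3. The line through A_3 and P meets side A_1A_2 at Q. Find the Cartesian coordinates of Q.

Line A_3P meets A_1A_2 where the A_3-coordinate vanishes; zeroing P's A_3-weight and renormalizing leaves A_1, A_2-weights 1/7 : 5/7 → (1/6, 5/6).
So Q = (1/6)·A_1 + (5/6)·A_2 = (-20/3, -5/2).

(-20/3, -5/2)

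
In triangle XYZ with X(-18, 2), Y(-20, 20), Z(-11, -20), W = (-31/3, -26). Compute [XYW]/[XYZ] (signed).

1

[XYZ] = ½·((-18)·(20−(-20)) + (-20)·(-20−2) + (-11)·(2−20)) = ½·(-720 + 440 + 198) = -41.
[XYW] = ½·((-18)·(20−(-26)) + (-20)·(-26−2) + (-31/3)·(2−20)) = ½·(-828 + 560 + 186) = -41, so the ratio is (-41)/(-41) = 1.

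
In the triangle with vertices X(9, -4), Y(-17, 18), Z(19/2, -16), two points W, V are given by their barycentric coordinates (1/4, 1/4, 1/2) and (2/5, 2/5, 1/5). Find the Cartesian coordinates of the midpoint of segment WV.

(29/40, -21/20)

Barycentric coordinates of the midpoint are the average: (13/40, 13/40, 7/20).
Converting: (13/40)·X + (13/40)·Y + (7/20)·Z = (29/40, -21/20).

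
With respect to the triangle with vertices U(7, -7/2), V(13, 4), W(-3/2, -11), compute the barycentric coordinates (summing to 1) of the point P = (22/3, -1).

(-2/3, 1, 2/3)

Signed area of the reference triangle: [UVW] = ½·(7·(4−(-11)) + 13·(-11−(-7/2)) + (-3/2)·(-7/2−4)) = ½·(105 − 195/2 + 45/4) = 75/8.
[PVW] = ½·((22/3)·(4−(-11)) + 13·(-11−(-1)) + (-3/2)·(-1−4)) = ½·(110 − 130 + 15/2) = -25/4, so the U-coordinate is (-25/4)/(75/8) = -2/3.
[UPW] = ½·(7·(-1−(-11)) + (22/3)·(-11−(-7/2)) + (-3/2)·(-7/2−(-1))) = ½·(70 − 55 + 15/4) = 75/8, so the V-coordinate is 1.
[UVP] = ½·(7·(4−(-1)) + 13·(-1−(-7/2)) + (22/3)·(-7/2−4)) = ½·(35 + 65/2 − 55) = 25/4, so the W-coordinate is 2/3.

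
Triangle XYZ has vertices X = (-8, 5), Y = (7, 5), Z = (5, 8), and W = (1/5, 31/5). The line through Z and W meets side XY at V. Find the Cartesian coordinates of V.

(-3, 5)

Barycentric coordinates of W with respect to XYZ: (2/5, 1/5, 2/5).
On side XY the Z-coordinate is zero; dropping W's Z-weight 2/5 and renormalizing the remaining 2/5 : 1/5 gives weights 2/3, 1/3 on X, Y.
V = (2/3)·(-8, 5) + (1/3)·(7, 5) = (-3, 5).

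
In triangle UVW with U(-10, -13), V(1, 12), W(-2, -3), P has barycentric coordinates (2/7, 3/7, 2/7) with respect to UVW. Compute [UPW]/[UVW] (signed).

3/7

The signed ratio [UPW]/[UVW] equals the barycentric coordinate of P at vertex V, which is 3/7.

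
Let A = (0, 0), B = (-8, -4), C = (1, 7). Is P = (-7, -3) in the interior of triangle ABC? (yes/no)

Barycentric coordinates of P: (1/26, 23/26, 1/13).
The three coordinates are positive, positive, positive; a point is interior exactly when all three are positive.

yes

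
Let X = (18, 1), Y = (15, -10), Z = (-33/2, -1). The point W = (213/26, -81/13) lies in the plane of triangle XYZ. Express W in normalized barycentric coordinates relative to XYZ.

(2/13, 8/13, 3/13)

Signed area of the reference triangle: [XYZ] = ½·(18·(-10−(-1)) + 15·(-1−1) + (-33/2)·(1−(-10))) = ½·(-162 − 30 − 363/2) = -747/4.
[WYZ] = ½·((213/26)·(-10−(-1)) + 15·(-1−(-81/13)) + (-33/2)·(-81/13−(-10))) = ½·(-1917/26 + 1020/13 − 1617/26) = -747/26, so the X-coordinate is (-747/26)/(-747/4) = 2/13.
[XWZ] = ½·(18·(-81/13−(-1)) + (213/26)·(-1−1) + (-33/2)·(1−(-81/13))) = ½·(-1224/13 − 213/13 − 1551/13) = -1494/13, so the Y-coordinate is 8/13.
[XYW] = ½·(18·(-10−(-81/13)) + 15·(-81/13−1) + (213/26)·(1−(-10))) = ½·(-882/13 − 1410/13 + 2343/26) = -2241/52, so the Z-coordinate is 3/13.
Check: 2/13 + 8/13 + 3/13 = 1.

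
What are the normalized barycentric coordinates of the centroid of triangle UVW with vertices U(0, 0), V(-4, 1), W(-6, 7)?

(1/3, 1/3, 1/3)

The centroid is the average of the vertices, so each weight is 1/3.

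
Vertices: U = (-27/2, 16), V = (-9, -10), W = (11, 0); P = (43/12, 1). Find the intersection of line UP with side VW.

(7, -2)

Barycentric coordinates of P with respect to UVW: (1/6, 1/6, 2/3).
On side VW the U-coordinate is zero; dropping P's U-weight 1/6 and renormalizing the remaining 1/6 : 2/3 gives weights 1/5, 4/5 on V, W.
Q = (1/5)·(-9, -10) + (4/5)·(11, 0) = (7, -2).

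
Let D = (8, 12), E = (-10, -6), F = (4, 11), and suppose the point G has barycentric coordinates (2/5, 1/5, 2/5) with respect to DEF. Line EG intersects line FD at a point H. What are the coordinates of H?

(6, 23/2)

Line EG meets FD where the E-coordinate vanishes; zeroing G's E-weight and renormalizing leaves F, D-weights 2/5 : 2/5 → (1/2, 1/2).
So H = (1/2)·F + (1/2)·D = (6, 23/2).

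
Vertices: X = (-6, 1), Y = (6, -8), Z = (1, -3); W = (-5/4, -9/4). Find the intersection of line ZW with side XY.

Barycentric coordinates of W with respect to XYZ: (1/2, 1/4, 1/4).
On side XY the Z-coordinate is zero; dropping W's Z-weight 1/4 and renormalizing the remaining 1/2 : 1/4 gives weights 2/3, 1/3 on X, Y.
V = (2/3)·(-6, 1) + (1/3)·(6, -8) = (-2, -2).

(-2, -2)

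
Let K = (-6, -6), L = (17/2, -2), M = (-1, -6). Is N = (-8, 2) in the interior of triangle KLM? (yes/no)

no

Barycentric coordinates of N: (26/5, 2, -31/5).
The three coordinates are positive, positive, negative; a point is interior exactly when all three are positive.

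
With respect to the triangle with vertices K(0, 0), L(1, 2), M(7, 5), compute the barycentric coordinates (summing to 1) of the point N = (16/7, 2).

(3/7, 2/7, 2/7)

Signed area of the reference triangle: [KLM] = ½·(0·(2−5) + 1·(5−0) + 7·(0−2)) = ½·(0 + 5 − 14) = -9/2.
[NLM] = ½·((16/7)·(2−5) + 1·(5−2) + 7·(2−2)) = ½·(-48/7 + 3 + 0) = -27/14, so the K-coordinate is (-27/14)/(-9/2) = 3/7.
[KNM] = ½·(0·(2−5) + (16/7)·(5−0) + 7·(0−2)) = ½·(0 + 80/7 − 14) = -9/7, so the L-coordinate is 2/7.
[KLN] = ½·(0·(2−2) + 1·(2−0) + (16/7)·(0−2)) = ½·(0 + 2 − 32/7) = -9/7, so the M-coordinate is 2/7.
Check: 3/7 + 2/7 + 2/7 = 1.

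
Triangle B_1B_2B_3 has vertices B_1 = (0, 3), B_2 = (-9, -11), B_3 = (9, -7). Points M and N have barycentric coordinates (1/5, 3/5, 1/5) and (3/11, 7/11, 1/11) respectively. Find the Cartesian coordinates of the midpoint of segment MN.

Barycentric coordinates of the midpoint are the average: (13/55, 34/55, 8/55).
Converting: (13/55)·B_1 + (34/55)·B_2 + (8/55)·B_3 = (-234/55, -391/55).

(-234/55, -391/55)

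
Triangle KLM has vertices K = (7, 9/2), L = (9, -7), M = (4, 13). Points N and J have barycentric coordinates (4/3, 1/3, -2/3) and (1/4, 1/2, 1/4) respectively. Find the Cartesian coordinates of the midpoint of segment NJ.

(203/24, -33/16)

Barycentric coordinates of the midpoint are the average: (19/24, 5/12, -5/24).
Converting: (19/24)·K + (5/12)·L + (-5/24)·M = (203/24, -33/16).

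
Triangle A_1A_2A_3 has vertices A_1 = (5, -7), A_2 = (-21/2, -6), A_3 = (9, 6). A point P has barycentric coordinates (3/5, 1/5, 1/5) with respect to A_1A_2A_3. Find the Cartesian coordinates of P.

(27/10, -21/5)

P = (3/5)·A_1 + (1/5)·A_2 + (1/5)·A_3.
x-coordinate: (3/5)·5 + (1/5)·(-21/2) + (1/5)·9 = 27/10.
y-coordinate: (3/5)·(-7) + (1/5)·(-6) + (1/5)·6 = -21/5.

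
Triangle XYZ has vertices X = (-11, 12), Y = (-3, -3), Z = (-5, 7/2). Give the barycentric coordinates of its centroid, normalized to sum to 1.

(1/3, 1/3, 1/3)

The centroid is the average of the vertices, so each weight is 1/3.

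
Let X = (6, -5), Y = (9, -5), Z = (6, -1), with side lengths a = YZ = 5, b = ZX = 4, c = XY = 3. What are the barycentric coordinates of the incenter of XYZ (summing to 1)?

(5/12, 1/3, 1/4)

The incenter has barycentric coordinates proportional to the opposite side lengths: (5 : 4 : 3).
Normalizing by 5+4+3 = 12 gives (5/12, 1/3, 1/4).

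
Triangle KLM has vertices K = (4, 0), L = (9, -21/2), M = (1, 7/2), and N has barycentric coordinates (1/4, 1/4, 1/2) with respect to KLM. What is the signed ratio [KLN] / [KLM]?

The signed ratio [KLN]/[KLM] equals the barycentric coordinate of N at vertex M, which is 1/2.

1/2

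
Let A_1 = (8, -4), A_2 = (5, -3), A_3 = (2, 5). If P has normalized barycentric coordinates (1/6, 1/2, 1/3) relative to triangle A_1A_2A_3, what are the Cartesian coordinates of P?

(9/2, -1/2)

P = (1/6)·A_1 + (1/2)·A_2 + (1/3)·A_3.
x-coordinate: (1/6)·8 + (1/2)·5 + (1/3)·2 = 9/2.
y-coordinate: (1/6)·(-4) + (1/2)·(-3) + (1/3)·5 = -1/2.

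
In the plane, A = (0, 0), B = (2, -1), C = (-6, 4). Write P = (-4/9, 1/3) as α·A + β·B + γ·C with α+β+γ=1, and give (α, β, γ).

(7/9, 1/9, 1/9)

Signed area of the reference triangle: [ABC] = ½·(0·(-1−4) + 2·(4−0) + (-6)·(0−(-1))) = ½·(0 + 8 − 6) = 1.
[PBC] = ½·((-4/9)·(-1−4) + 2·(4−(1/3)) + (-6)·(1/3−(-1))) = ½·(20/9 + 22/3 − 8) = 7/9, so the A-coordinate is (7/9)/1 = 7/9.
[APC] = ½·(0·(1/3−4) + (-4/9)·(4−0) + (-6)·(0−(1/3))) = ½·(0 − 16/9 + 2) = 1/9, so the B-coordinate is 1/9.
[ABP] = ½·(0·(-1−(1/3)) + 2·(1/3−0) + (-4/9)·(0−(-1))) = ½·(0 + 2/3 − 4/9) = 1/9, so the C-coordinate is 1/9.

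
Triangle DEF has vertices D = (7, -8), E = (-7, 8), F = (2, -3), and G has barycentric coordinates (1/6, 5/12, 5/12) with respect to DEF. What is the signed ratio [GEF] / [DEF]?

1/6

The signed ratio [GEF]/[DEF] equals the barycentric coordinate of G at vertex D, which is 1/6.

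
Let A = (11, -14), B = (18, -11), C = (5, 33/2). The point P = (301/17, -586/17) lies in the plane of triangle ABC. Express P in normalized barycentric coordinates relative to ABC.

(23/17, 6/17, -12/17)

Signed area of the reference triangle: [ABC] = ½·(11·(-11−(33/2)) + 18·(33/2−(-14)) + 5·(-14−(-11))) = ½·(-605/2 + 549 − 15) = 463/4.
[PBC] = ½·((301/17)·(-11−(33/2)) + 18·(33/2−(-586/17)) + 5·(-586/17−(-11))) = ½·(-16555/34 + 15597/17 − 1995/17) = 10649/68, so the A-coordinate is (10649/68)/(463/4) = 23/17.
[APC] = ½·(11·(-586/17−(33/2)) + (301/17)·(33/2−(-14)) + 5·(-14−(-586/17))) = ½·(-19063/34 + 18361/34 + 1740/17) = 1389/34, so the B-coordinate is 6/17.
[ABP] = ½·(11·(-11−(-586/17)) + 18·(-586/17−(-14)) + (301/17)·(-14−(-11))) = ½·(4389/17 − 6264/17 − 903/17) = -1389/17, so the C-coordinate is -12/17.
Check: 23/17 + 6/17 − 12/17 = 1.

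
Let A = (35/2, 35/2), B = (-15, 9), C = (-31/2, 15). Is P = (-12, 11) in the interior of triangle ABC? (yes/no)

Barycentric coordinates of P: (76/797, 563/797, 158/797).
The three coordinates are positive, positive, positive; a point is interior exactly when all three are positive.

yes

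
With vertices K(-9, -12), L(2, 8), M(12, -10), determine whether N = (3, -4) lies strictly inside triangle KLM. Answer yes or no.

yes

Barycentric coordinates of N: (51/199, 72/199, 76/199).
The three coordinates are positive, positive, positive; a point is interior exactly when all three are positive.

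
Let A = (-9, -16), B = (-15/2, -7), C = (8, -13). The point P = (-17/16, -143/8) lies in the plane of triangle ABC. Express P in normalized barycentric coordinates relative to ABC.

Signed area of the reference triangle: [ABC] = ½·((-9)·(-7−(-13)) + (-15/2)·(-13−(-16)) + 8·(-16−(-7))) = ½·(-54 − 45/2 − 72) = -297/4.
[PBC] = ½·((-17/16)·(-7−(-13)) + (-15/2)·(-13−(-143/8)) + 8·(-143/8−(-7))) = ½·(-51/8 − 585/16 − 87) = -2079/32, so the A-coordinate is (-2079/32)/(-297/4) = 7/8.
[APC] = ½·((-9)·(-143/8−(-13)) + (-17/16)·(-13−(-16)) + 8·(-16−(-143/8))) = ½·(351/8 − 51/16 + 15) = 891/32, so the B-coordinate is -3/8.
[ABP] = ½·((-9)·(-7−(-143/8)) + (-15/2)·(-143/8−(-16)) + (-17/16)·(-16−(-7))) = ½·(-783/8 + 225/16 + 153/16) = -297/8, so the C-coordinate is 1/2.

(7/8, -3/8, 1/2)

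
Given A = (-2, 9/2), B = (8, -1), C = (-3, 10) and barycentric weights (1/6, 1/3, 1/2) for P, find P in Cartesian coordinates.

(5/6, 65/12)

P = (1/6)·A + (1/3)·B + (1/2)·C.
x-coordinate: (1/6)·(-2) + (1/3)·8 + (1/2)·(-3) = 5/6.
y-coordinate: (1/6)·(9/2) + (1/3)·(-1) + (1/2)·10 = 65/12.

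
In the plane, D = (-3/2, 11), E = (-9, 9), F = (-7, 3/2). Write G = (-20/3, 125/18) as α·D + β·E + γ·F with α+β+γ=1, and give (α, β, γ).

Signed area of the reference triangle: [DEF] = ½·((-3/2)·(9−(3/2)) + (-9)·(3/2−11) + (-7)·(11−9)) = ½·(-45/4 + 171/2 − 14) = 241/8.
[GEF] = ½·((-20/3)·(9−(3/2)) + (-9)·(3/2−(125/18)) + (-7)·(125/18−9)) = ½·(-50 + 49 + 259/18) = 241/36, so the D-coordinate is (241/36)/(241/8) = 2/9.
[DGF] = ½·((-3/2)·(125/18−(3/2)) + (-20/3)·(3/2−11) + (-7)·(11−(125/18))) = ½·(-49/6 + 190/3 − 511/18) = 241/18, so the E-coordinate is 4/9.
[DEG] = ½·((-3/2)·(9−(125/18)) + (-9)·(125/18−11) + (-20/3)·(11−9)) = ½·(-37/12 + 73/2 − 40/3) = 241/24, so the F-coordinate is 1/3.
Check: 2/9 + 4/9 + 1/3 = 1.

(2/9, 4/9, 1/3)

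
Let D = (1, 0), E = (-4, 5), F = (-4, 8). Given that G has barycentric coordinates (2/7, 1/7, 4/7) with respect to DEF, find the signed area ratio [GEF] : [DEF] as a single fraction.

The signed ratio [GEF]/[DEF] equals the barycentric coordinate of G at vertex D, which is 2/7.

2/7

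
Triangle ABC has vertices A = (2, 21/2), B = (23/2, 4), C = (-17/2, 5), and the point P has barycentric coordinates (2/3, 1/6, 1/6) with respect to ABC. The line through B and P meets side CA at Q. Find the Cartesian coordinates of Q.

(-1/10, 47/5)

Line BP meets CA where the B-coordinate vanishes; zeroing P's B-weight and renormalizing leaves C, A-weights 1/6 : 2/3 → (1/5, 4/5).
So Q = (1/5)·C + (4/5)·A = (-1/10, 47/5).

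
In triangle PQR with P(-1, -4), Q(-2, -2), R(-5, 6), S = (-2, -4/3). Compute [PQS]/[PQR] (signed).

[PQR] = ½·((-1)·(-2−6) + (-2)·(6−(-4)) + (-5)·(-4−(-2))) = ½·(8 − 20 + 10) = -1.
[PQS] = ½·((-1)·(-2−(-4/3)) + (-2)·(-4/3−(-4)) + (-2)·(-4−(-2))) = ½·(2/3 − 16/3 + 4) = -1/3, so the ratio is (-1/3)/(-1) = 1/3.

1/3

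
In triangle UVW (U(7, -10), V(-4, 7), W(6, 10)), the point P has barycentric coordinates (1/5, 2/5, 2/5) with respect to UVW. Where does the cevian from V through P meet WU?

Line VP meets WU where the V-coordinate vanishes; zeroing P's V-weight and renormalizing leaves W, U-weights 2/5 : 1/5 → (2/3, 1/3).
So Q = (2/3)·W + (1/3)·U = (19/3, 10/3).

(19/3, 10/3)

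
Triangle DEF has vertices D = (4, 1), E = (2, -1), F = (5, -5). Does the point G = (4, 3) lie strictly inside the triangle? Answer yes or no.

Barycentric coordinates of G: (10/7, -1/7, -2/7).
The three coordinates are positive, negative, negative; a point is interior exactly when all three are positive.

no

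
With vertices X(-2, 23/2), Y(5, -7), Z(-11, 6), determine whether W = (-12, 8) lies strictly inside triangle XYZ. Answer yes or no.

Barycentric coordinates of W: (19/205, -47/410, 419/410).
The three coordinates are positive, negative, positive; a point is interior exactly when all three are positive.

no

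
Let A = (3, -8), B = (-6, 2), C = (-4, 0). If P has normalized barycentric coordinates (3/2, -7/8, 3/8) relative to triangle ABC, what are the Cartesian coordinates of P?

(33/4, -55/4)

P = (3/2)·A + (-7/8)·B + (3/8)·C.
x-coordinate: (3/2)·3 + (-7/8)·(-6) + (3/8)·(-4) = 33/4.
y-coordinate: (3/2)·(-8) + (-7/8)·2 + (3/8)·0 = -55/4.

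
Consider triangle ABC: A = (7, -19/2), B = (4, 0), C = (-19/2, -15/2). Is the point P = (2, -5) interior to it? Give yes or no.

yes

Barycentric coordinates of P: (70/201, 257/603, 136/603).
The three coordinates are positive, positive, positive; a point is interior exactly when all three are positive.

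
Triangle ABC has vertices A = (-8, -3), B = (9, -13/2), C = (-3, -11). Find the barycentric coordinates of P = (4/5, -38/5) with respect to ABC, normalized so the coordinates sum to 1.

(1/5, 2/5, 2/5)

Signed area of the reference triangle: [ABC] = ½·((-8)·(-13/2−(-11)) + 9·(-11−(-3)) + (-3)·(-3−(-13/2))) = ½·(-36 − 72 − 21/2) = -237/4.
[PBC] = ½·((4/5)·(-13/2−(-11)) + 9·(-11−(-38/5)) + (-3)·(-38/5−(-13/2))) = ½·(18/5 − 153/5 + 33/10) = -237/20, so the A-coordinate is (-237/20)/(-237/4) = 1/5.
[APC] = ½·((-8)·(-38/5−(-11)) + (4/5)·(-11−(-3)) + (-3)·(-3−(-38/5))) = ½·(-136/5 − 32/5 − 69/5) = -237/10, so the B-coordinate is 2/5.
[ABP] = ½·((-8)·(-13/2−(-38/5)) + 9·(-38/5−(-3)) + (4/5)·(-3−(-13/2))) = ½·(-44/5 − 207/5 + 14/5) = -237/10, so the C-coordinate is 2/5.
Check: 1/5 + 2/5 + 2/5 = 1.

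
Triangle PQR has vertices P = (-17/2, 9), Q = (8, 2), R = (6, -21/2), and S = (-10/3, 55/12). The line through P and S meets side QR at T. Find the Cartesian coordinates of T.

Barycentric coordinates of S with respect to PQR: (2/3, 1/6, 1/6).
On side QR the P-coordinate is zero; dropping S's P-weight 2/3 and renormalizing the remaining 1/6 : 1/6 gives weights 1/2, 1/2 on Q, R.
T = (1/2)·(8, 2) + (1/2)·(6, -21/2) = (7, -17/4).

(7, -17/4)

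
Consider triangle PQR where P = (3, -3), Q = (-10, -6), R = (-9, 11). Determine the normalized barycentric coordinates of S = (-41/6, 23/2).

Signed area of the reference triangle: [PQR] = ½·(3·(-6−11) + (-10)·(11−(-3)) + (-9)·(-3−(-6))) = ½·(-51 − 140 − 27) = -109.
[SQR] = ½·((-41/6)·(-6−11) + (-10)·(11−(23/2)) + (-9)·(23/2−(-6))) = ½·(697/6 + 5 − 315/2) = -109/6, so the P-coordinate is (-109/6)/(-109) = 1/6.
[PSR] = ½·(3·(23/2−11) + (-41/6)·(11−(-3)) + (-9)·(-3−(23/2))) = ½·(3/2 − 287/3 + 261/2) = 109/6, so the Q-coordinate is -1/6.
[PQS] = ½·(3·(-6−(23/2)) + (-10)·(23/2−(-3)) + (-41/6)·(-3−(-6))) = ½·(-105/2 − 145 − 41/2) = -109, so the R-coordinate is 1.

(1/6, -1/6, 1)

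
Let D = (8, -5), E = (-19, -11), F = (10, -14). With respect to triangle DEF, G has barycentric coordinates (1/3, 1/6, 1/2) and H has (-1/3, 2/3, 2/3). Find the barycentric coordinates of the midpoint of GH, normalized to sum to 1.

Since both coordinate triples sum to 1, the midpoint's barycentrics are the componentwise average.
(1/3+-1/3)/2 = 0; similarly 5/12 and 7/12.

(0, 5/12, 7/12)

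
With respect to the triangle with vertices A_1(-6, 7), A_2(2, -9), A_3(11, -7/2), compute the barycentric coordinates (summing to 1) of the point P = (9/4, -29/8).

Signed area of the reference triangle: [A_1A_2A_3] = ½·((-6)·(-9−(-7/2)) + 2·(-7/2−7) + 11·(7−(-9))) = ½·(33 − 21 + 176) = 94.
[PA_2A_3] = ½·((9/4)·(-9−(-7/2)) + 2·(-7/2−(-29/8)) + 11·(-29/8−(-9))) = ½·(-99/8 + 1/4 + 473/8) = 47/2, so the A_1-coordinate is (47/2)/94 = 1/4.
[A_1PA_3] = ½·((-6)·(-29/8−(-7/2)) + (9/4)·(-7/2−7) + 11·(7−(-29/8))) = ½·(3/4 − 189/8 + 935/8) = 47, so the A_2-coordinate is 1/2.
[A_1A_2P] = ½·((-6)·(-9−(-29/8)) + 2·(-29/8−7) + (9/4)·(7−(-9))) = ½·(129/4 − 85/4 + 36) = 47/2, so the A_3-coordinate is 1/4.

(1/4, 1/2, 1/4)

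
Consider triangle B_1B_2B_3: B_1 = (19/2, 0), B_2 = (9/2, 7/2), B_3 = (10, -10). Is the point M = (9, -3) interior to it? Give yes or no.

Barycentric coordinates of M: (100/193, 26/193, 67/193).
The three coordinates are positive, positive, positive; a point is interior exactly when all three are positive.

yes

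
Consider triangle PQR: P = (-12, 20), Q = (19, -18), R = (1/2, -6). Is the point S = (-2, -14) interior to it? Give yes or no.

no

Barycentric coordinates of S: (-178/331, -165/331, 674/331).
The three coordinates are negative, negative, positive; a point is interior exactly when all three are positive.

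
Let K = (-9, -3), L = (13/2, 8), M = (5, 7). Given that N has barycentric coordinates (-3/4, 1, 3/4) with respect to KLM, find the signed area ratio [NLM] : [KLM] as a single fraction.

The signed ratio [NLM]/[KLM] equals the barycentric coordinate of N at vertex K, which is -3/4.

-3/4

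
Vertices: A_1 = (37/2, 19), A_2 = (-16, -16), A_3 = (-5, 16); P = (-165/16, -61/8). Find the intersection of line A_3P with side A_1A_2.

Barycentric coordinates of P with respect to A_1A_2A_3: (1/8, 3/4, 1/8).
On side A_1A_2 the A_3-coordinate is zero; dropping P's A_3-weight 1/8 and renormalizing the remaining 1/8 : 3/4 gives weights 1/7, 6/7 on A_1, A_2.
Q = (1/7)·(37/2, 19) + (6/7)·(-16, -16) = (-155/14, -11).

(-155/14, -11)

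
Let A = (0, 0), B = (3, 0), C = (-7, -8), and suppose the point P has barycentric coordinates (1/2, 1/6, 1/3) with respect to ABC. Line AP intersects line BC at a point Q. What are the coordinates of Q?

(-11/3, -16/3)

Line AP meets BC where the A-coordinate vanishes; zeroing P's A-weight and renormalizing leaves B, C-weights 1/6 : 1/3 → (1/3, 2/3).
So Q = (1/3)·B + (2/3)·C = (-11/3, -16/3).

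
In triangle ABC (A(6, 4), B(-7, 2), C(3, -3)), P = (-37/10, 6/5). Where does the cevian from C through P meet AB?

(-43/8, 9/4)

Barycentric coordinates of P with respect to ABC: (1/10, 7/10, 1/5).
On side AB the C-coordinate is zero; dropping P's C-weight 1/5 and renormalizing the remaining 1/10 : 7/10 gives weights 1/8, 7/8 on A, B.
Q = (1/8)·(6, 4) + (7/8)·(-7, 2) = (-43/8, 9/4).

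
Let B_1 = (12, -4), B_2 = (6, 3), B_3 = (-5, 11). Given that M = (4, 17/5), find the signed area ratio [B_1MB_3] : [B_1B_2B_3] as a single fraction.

[B_1B_2B_3] = ½·(12·(3−11) + 6·(11−(-4)) + (-5)·(-4−3)) = ½·(-96 + 90 + 35) = 29/2.
[B_1MB_3] = ½·(12·(17/5−11) + 4·(11−(-4)) + (-5)·(-4−(17/5))) = ½·(-456/5 + 60 + 37) = 29/10, so the ratio is (29/10)/(29/2) = 1/5.

1/5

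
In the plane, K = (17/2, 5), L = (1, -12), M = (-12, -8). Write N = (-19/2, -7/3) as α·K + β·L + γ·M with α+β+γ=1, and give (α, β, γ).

(1/3, -1/3, 1)

Signed area of the reference triangle: [KLM] = ½·((17/2)·(-12−(-8)) + 1·(-8−5) + (-12)·(5−(-12))) = ½·(-34 − 13 − 204) = -251/2.
[NLM] = ½·((-19/2)·(-12−(-8)) + 1·(-8−(-7/3)) + (-12)·(-7/3−(-12))) = ½·(38 − 17/3 − 116) = -251/6, so the K-coordinate is (-251/6)/(-251/2) = 1/3.
[KNM] = ½·((17/2)·(-7/3−(-8)) + (-19/2)·(-8−5) + (-12)·(5−(-7/3))) = ½·(289/6 + 247/2 − 88) = 251/6, so the L-coordinate is -1/3.
[KLN] = ½·((17/2)·(-12−(-7/3)) + 1·(-7/3−5) + (-19/2)·(5−(-12))) = ½·(-493/6 − 22/3 − 323/2) = -251/2, so the M-coordinate is 1.
Check: 1/3 − 1/3 + 1 = 1.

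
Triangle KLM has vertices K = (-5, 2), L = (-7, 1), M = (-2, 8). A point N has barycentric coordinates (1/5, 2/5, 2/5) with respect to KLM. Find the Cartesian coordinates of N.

(-23/5, 4)

N = (1/5)·K + (2/5)·L + (2/5)·M.
x-coordinate: (1/5)·(-5) + (2/5)·(-7) + (2/5)·(-2) = -23/5.
y-coordinate: (1/5)·2 + (2/5)·1 + (2/5)·8 = 4.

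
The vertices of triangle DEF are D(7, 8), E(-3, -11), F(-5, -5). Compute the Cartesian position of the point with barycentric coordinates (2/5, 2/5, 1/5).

(3/5, -11/5)

G = (2/5)·D + (2/5)·E + (1/5)·F.
x-coordinate: (2/5)·7 + (2/5)·(-3) + (1/5)·(-5) = 3/5.
y-coordinate: (2/5)·8 + (2/5)·(-11) + (1/5)·(-5) = -11/5.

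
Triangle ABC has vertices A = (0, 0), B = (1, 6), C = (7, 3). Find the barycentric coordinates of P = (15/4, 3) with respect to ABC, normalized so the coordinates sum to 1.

(1/4, 1/4, 1/2)

Signed area of the reference triangle: [ABC] = ½·(0·(6−3) + 1·(3−0) + 7·(0−6)) = ½·(0 + 3 − 42) = -39/2.
[PBC] = ½·((15/4)·(6−3) + 1·(3−3) + 7·(3−6)) = ½·(45/4 + 0 − 21) = -39/8, so the A-coordinate is (-39/8)/(-39/2) = 1/4.
[APC] = ½·(0·(3−3) + (15/4)·(3−0) + 7·(0−3)) = ½·(0 + 45/4 − 21) = -39/8, so the B-coordinate is 1/4.
[ABP] = ½·(0·(6−3) + 1·(3−0) + (15/4)·(0−6)) = ½·(0 + 3 − 45/2) = -39/4, so the C-coordinate is 1/2.
Check: 1/4 + 1/4 + 1/2 = 1.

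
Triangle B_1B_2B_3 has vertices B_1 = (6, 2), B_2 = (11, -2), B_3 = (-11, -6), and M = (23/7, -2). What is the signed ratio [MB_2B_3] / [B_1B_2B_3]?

[B_1B_2B_3] = ½·(6·(-2−(-6)) + 11·(-6−2) + (-11)·(2−(-2))) = ½·(24 − 88 − 44) = -54.
[MB_2B_3] = ½·((23/7)·(-2−(-6)) + 11·(-6−(-2)) + (-11)·(-2−(-2))) = ½·(92/7 − 44 + 0) = -108/7, so the ratio is (-108/7)/(-54) = 2/7.

2/7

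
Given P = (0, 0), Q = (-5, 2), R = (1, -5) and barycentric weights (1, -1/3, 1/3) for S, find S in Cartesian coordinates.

(2, -7/3)

S = 1·P + (-1/3)·Q + (1/3)·R.
x-coordinate: 1·0 + (-1/3)·(-5) + (1/3)·1 = 2.
y-coordinate: 1·0 + (-1/3)·2 + (1/3)·(-5) = -7/3.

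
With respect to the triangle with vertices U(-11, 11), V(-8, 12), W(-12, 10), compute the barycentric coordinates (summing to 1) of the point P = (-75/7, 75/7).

(1/7, 2/7, 4/7)

Signed area of the reference triangle: [UVW] = ½·((-11)·(12−10) + (-8)·(10−11) + (-12)·(11−12)) = ½·(-22 + 8 + 12) = -1.
[PVW] = ½·((-75/7)·(12−10) + (-8)·(10−(75/7)) + (-12)·(75/7−12)) = ½·(-150/7 + 40/7 + 108/7) = -1/7, so the U-coordinate is (-1/7)/(-1) = 1/7.
[UPW] = ½·((-11)·(75/7−10) + (-75/7)·(10−11) + (-12)·(11−(75/7))) = ½·(-55/7 + 75/7 − 24/7) = -2/7, so the V-coordinate is 2/7.
[UVP] = ½·((-11)·(12−(75/7)) + (-8)·(75/7−11) + (-75/7)·(11−12)) = ½·(-99/7 + 16/7 + 75/7) = -4/7, so the W-coordinate is 4/7.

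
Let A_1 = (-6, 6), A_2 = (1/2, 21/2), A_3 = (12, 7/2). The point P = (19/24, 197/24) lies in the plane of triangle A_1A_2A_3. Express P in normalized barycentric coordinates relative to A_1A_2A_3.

(1/4, 7/12, 1/6)

Signed area of the reference triangle: [A_1A_2A_3] = ½·((-6)·(21/2−(7/2)) + (1/2)·(7/2−6) + 12·(6−(21/2))) = ½·(-42 − 5/4 − 54) = -389/8.
[PA_2A_3] = ½·((19/24)·(21/2−(7/2)) + (1/2)·(7/2−(197/24)) + 12·(197/24−(21/2))) = ½·(133/24 − 113/48 − 55/2) = -389/32, so the A_1-coordinate is (-389/32)/(-389/8) = 1/4.
[A_1PA_3] = ½·((-6)·(197/24−(7/2)) + (19/24)·(7/2−6) + 12·(6−(197/24))) = ½·(-113/4 − 95/48 − 53/2) = -2723/96, so the A_2-coordinate is 7/12.
[A_1A_2P] = ½·((-6)·(21/2−(197/24)) + (1/2)·(197/24−6) + (19/24)·(6−(21/2))) = ½·(-55/4 + 53/48 − 57/16) = -389/48, so the A_3-coordinate is 1/6.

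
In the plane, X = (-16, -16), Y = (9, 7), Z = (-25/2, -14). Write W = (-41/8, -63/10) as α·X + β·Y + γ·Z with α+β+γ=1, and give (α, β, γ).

(7/20, 2/5, 1/4)

Signed area of the reference triangle: [XYZ] = ½·((-16)·(7−(-14)) + 9·(-14−(-16)) + (-25/2)·(-16−7)) = ½·(-336 + 18 + 575/2) = -61/4.
[WYZ] = ½·((-41/8)·(7−(-14)) + 9·(-14−(-63/10)) + (-25/2)·(-63/10−7)) = ½·(-861/8 − 693/10 + 665/4) = -427/80, so the X-coordinate is (-427/80)/(-61/4) = 7/20.
[XWZ] = ½·((-16)·(-63/10−(-14)) + (-41/8)·(-14−(-16)) + (-25/2)·(-16−(-63/10))) = ½·(-616/5 − 41/4 + 485/4) = -61/10, so the Y-coordinate is 2/5.
[XYW] = ½·((-16)·(7−(-63/10)) + 9·(-63/10−(-16)) + (-41/8)·(-16−7)) = ½·(-1064/5 + 873/10 + 943/8) = -61/16, so the Z-coordinate is 1/4.
Check: 7/20 + 2/5 + 1/4 = 1.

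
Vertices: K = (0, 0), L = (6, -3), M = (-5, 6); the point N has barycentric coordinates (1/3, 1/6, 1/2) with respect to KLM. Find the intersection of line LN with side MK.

(-3, 18/5)

Line LN meets MK where the L-coordinate vanishes; zeroing N's L-weight and renormalizing leaves M, K-weights 1/2 : 1/3 → (3/5, 2/5).
So J = (3/5)·M + (2/5)·K = (-3, 18/5).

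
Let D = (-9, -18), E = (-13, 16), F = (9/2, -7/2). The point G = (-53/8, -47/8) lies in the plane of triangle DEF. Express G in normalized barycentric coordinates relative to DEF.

Signed area of the reference triangle: [DEF] = ½·((-9)·(16−(-7/2)) + (-13)·(-7/2−(-18)) + (9/2)·(-18−16)) = ½·(-351/2 − 377/2 − 153) = -517/2.
[GEF] = ½·((-53/8)·(16−(-7/2)) + (-13)·(-7/2−(-47/8)) + (9/2)·(-47/8−16)) = ½·(-2067/16 − 247/8 − 1575/16) = -517/4, so the D-coordinate is (-517/4)/(-517/2) = 1/2.
[DGF] = ½·((-9)·(-47/8−(-7/2)) + (-53/8)·(-7/2−(-18)) + (9/2)·(-18−(-47/8))) = ½·(171/8 − 1537/16 − 873/16) = -517/8, so the E-coordinate is 1/4.
[DEG] = ½·((-9)·(16−(-47/8)) + (-13)·(-47/8−(-18)) + (-53/8)·(-18−16)) = ½·(-1575/8 − 1261/8 + 901/4) = -517/8, so the F-coordinate is 1/4.
Check: 1/2 + 1/4 + 1/4 = 1.

(1/2, 1/4, 1/4)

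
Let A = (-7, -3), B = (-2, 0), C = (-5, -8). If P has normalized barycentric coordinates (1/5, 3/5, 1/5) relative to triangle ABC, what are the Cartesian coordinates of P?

P = (1/5)·A + (3/5)·B + (1/5)·C.
x-coordinate: (1/5)·(-7) + (3/5)·(-2) + (1/5)·(-5) = -18/5.
y-coordinate: (1/5)·(-3) + (3/5)·0 + (1/5)·(-8) = -11/5.

(-18/5, -11/5)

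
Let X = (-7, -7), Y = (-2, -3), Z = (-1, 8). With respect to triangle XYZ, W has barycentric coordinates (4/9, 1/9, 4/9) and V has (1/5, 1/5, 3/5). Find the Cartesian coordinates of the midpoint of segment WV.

(-139/45, 131/90)

Barycentric coordinates of the midpoint are the average: (29/90, 7/45, 47/90).
Converting: (29/90)·X + (7/45)·Y + (47/90)·Z = (-139/45, 131/90).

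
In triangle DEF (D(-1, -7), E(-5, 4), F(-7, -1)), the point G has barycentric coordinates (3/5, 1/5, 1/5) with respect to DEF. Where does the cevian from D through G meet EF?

(-6, 3/2)

Line DG meets EF where the D-coordinate vanishes; zeroing G's D-weight and renormalizing leaves E, F-weights 1/5 : 1/5 → (1/2, 1/2).
So H = (1/2)·E + (1/2)·F = (-6, 3/2).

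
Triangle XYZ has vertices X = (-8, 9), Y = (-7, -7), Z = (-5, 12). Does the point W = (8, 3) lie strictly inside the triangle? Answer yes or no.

no

Barycentric coordinates of W: (-265/51, 22/17, 250/51).
The three coordinates are negative, positive, positive; a point is interior exactly when all three are positive.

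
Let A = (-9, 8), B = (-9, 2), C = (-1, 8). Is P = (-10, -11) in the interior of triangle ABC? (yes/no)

no

Barycentric coordinates of P: (-49/24, 19/6, -1/8).
The three coordinates are negative, positive, negative; a point is interior exactly when all three are positive.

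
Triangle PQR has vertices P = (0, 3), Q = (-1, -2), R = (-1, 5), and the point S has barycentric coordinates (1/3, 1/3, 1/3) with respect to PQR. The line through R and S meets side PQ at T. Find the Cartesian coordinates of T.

Line RS meets PQ where the R-coordinate vanishes; zeroing S's R-weight and renormalizing leaves P, Q-weights 1/3 : 1/3 → (1/2, 1/2).
So T = (1/2)·P + (1/2)·Q = (-1/2, 1/2).

(-1/2, 1/2)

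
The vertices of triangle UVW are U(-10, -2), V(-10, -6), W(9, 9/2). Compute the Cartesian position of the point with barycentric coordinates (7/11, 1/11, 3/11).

P = (7/11)·U + (1/11)·V + (3/11)·W.
x-coordinate: (7/11)·(-10) + (1/11)·(-10) + (3/11)·9 = -53/11.
y-coordinate: (7/11)·(-2) + (1/11)·(-6) + (3/11)·(9/2) = -13/22.

(-53/11, -13/22)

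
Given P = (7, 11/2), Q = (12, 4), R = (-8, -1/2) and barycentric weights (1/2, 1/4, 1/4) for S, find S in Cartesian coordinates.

S = (1/2)·P + (1/4)·Q + (1/4)·R.
x-coordinate: (1/2)·7 + (1/4)·12 + (1/4)·(-8) = 9/2.
y-coordinate: (1/2)·(11/2) + (1/4)·4 + (1/4)·(-1/2) = 29/8.

(9/2, 29/8)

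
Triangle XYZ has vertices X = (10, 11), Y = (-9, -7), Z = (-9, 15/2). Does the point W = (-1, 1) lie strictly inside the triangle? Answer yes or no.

yes

Barycentric coordinates of W: (8/19, 303/551, 16/551).
The three coordinates are positive, positive, positive; a point is interior exactly when all three are positive.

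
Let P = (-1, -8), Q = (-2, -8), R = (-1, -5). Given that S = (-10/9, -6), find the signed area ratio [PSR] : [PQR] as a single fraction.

[PQR] = ½·((-1)·(-8−(-5)) + (-2)·(-5−(-8)) + (-1)·(-8−(-8))) = ½·(3 − 6 + 0) = -3/2.
[PSR] = ½·((-1)·(-6−(-5)) + (-10/9)·(-5−(-8)) + (-1)·(-8−(-6))) = ½·(1 − 10/3 + 2) = -1/6, so the ratio is (-1/6)/(-3/2) = 1/9.

1/9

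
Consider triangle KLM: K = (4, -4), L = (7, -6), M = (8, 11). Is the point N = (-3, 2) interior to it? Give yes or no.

Barycentric coordinates of N: (178/53, -129/53, 4/53).
The three coordinates are positive, negative, positive; a point is interior exactly when all three are positive.

no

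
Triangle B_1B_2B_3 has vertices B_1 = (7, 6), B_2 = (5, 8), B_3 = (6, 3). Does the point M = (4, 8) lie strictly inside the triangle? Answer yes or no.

no

Barycentric coordinates of M: (-5/8, 11/8, 1/4).
The three coordinates are negative, positive, positive; a point is interior exactly when all three are positive.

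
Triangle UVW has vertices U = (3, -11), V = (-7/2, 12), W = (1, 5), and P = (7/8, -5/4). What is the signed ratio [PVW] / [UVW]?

1/2

[UVW] = ½·(3·(12−5) + (-7/2)·(5−(-11)) + 1·(-11−12)) = ½·(21 − 56 − 23) = -29.
[PVW] = ½·((7/8)·(12−5) + (-7/2)·(5−(-5/4)) + 1·(-5/4−12)) = ½·(49/8 − 175/8 − 53/4) = -29/2, so the ratio is (-29/2)/(-29) = 1/2.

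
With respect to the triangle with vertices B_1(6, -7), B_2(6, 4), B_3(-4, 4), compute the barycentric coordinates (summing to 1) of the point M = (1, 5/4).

Signed area of the reference triangle: [B_1B_2B_3] = ½·(6·(4−4) + 6·(4−(-7)) + (-4)·(-7−4)) = ½·(0 + 66 + 44) = 55.
[MB_2B_3] = ½·(1·(4−4) + 6·(4−(5/4)) + (-4)·(5/4−4)) = ½·(0 + 33/2 + 11) = 55/4, so the B_1-coordinate is (55/4)/55 = 1/4.
[B_1MB_3] = ½·(6·(5/4−4) + 1·(4−(-7)) + (-4)·(-7−(5/4))) = ½·(-33/2 + 11 + 33) = 55/4, so the B_2-coordinate is 1/4.
[B_1B_2M] = ½·(6·(4−(5/4)) + 6·(5/4−(-7)) + 1·(-7−4)) = ½·(33/2 + 99/2 − 11) = 55/2, so the B_3-coordinate is 1/2.
Check: 1/4 + 1/4 + 1/2 = 1.

(1/4, 1/4, 1/2)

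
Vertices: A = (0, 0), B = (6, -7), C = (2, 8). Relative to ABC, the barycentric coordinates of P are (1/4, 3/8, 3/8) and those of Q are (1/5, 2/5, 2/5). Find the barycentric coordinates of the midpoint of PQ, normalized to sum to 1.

(9/40, 31/80, 31/80)

Since both coordinate triples sum to 1, the midpoint's barycentrics are the componentwise average.
(1/4+1/5)/2 = 9/40; similarly 31/80 and 31/80.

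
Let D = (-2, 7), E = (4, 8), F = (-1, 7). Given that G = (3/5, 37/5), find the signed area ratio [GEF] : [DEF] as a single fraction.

[DEF] = ½·((-2)·(8−7) + 4·(7−7) + (-1)·(7−8)) = ½·(-2 + 0 + 1) = -1/2.
[GEF] = ½·((3/5)·(8−7) + 4·(7−(37/5)) + (-1)·(37/5−8)) = ½·(3/5 − 8/5 + 3/5) = -1/5, so the ratio is (-1/5)/(-1/2) = 2/5.

2/5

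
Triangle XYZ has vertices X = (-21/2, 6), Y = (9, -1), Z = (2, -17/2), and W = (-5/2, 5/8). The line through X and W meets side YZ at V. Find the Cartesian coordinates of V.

Barycentric coordinates of W with respect to XYZ: (1/2, 1/4, 1/4).
On side YZ the X-coordinate is zero; dropping W's X-weight 1/2 and renormalizing the remaining 1/4 : 1/4 gives weights 1/2, 1/2 on Y, Z.
V = (1/2)·(9, -1) + (1/2)·(2, -17/2) = (11/2, -19/4).

(11/2, -19/4)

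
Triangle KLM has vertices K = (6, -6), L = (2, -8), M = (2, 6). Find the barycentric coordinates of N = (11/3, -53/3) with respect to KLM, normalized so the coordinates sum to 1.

(5/12, 4/3, -3/4)

Signed area of the reference triangle: [KLM] = ½·(6·(-8−6) + 2·(6−(-6)) + 2·(-6−(-8))) = ½·(-84 + 24 + 4) = -28.
[NLM] = ½·((11/3)·(-8−6) + 2·(6−(-53/3)) + 2·(-53/3−(-8))) = ½·(-154/3 + 142/3 − 58/3) = -35/3, so the K-coordinate is (-35/3)/(-28) = 5/12.
[KNM] = ½·(6·(-53/3−6) + (11/3)·(6−(-6)) + 2·(-6−(-53/3))) = ½·(-142 + 44 + 70/3) = -112/3, so the L-coordinate is 4/3.
[KLN] = ½·(6·(-8−(-53/3)) + 2·(-53/3−(-6)) + (11/3)·(-6−(-8))) = ½·(58 − 70/3 + 22/3) = 21, so the M-coordinate is -3/4.
Check: 5/12 + 4/3 − 3/4 = 1.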